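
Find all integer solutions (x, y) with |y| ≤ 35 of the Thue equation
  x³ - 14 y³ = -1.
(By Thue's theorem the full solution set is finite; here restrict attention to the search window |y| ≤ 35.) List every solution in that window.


The equation is x³ - 14y³ = -1. For fixed y, x³ = 14·y³ − 1, so a solution requires the RHS to be a perfect cube.
Strategy: iterate y from -35 to 35, compute RHS = 14·y³ − 1, and check whether it is a (positive or negative) perfect cube.
Check small values of y:
  y = 0: RHS = -1 = (-1)³ ⇒ x = -1 works.
  y = 1: RHS = 13 is not a perfect cube.
  y = -1: RHS = -15 is not a perfect cube.
  y = 2: RHS = 111 is not a perfect cube.
  y = -2: RHS = -113 is not a perfect cube.
  y = 3: RHS = 377 is not a perfect cube.
  y = -3: RHS = -379 is not a perfect cube.
Continuing the search up to |y| = 35 finds no further solutions beyond those listed.
Collected solutions: (-1, 0).

Solutions (with |y| ≤ 35): (-1, 0).


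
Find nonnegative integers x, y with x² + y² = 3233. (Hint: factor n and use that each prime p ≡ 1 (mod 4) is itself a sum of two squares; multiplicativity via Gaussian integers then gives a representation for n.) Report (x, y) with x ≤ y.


Step 1: Factor n = 3233 = 53 · 61.
Step 2: Check the mod-4 condition on each prime factor: 53 ≡ 1 (mod 4), exponent 1; 61 ≡ 1 (mod 4), exponent 1.
All primes ≡ 3 (mod 4) appear to even exponent (or don't appear), so by the two-squares theorem n IS expressible as a sum of two squares.
Step 3: Build a representation. Here n = 53 · 61 is a product of primes ≡ 1 (mod 4). Each prime p ≡ 1 (mod 4) is itself a sum of two squares; find a² by testing p − a² for a perfect square:
  53: 53 − 1² = 52, 53 − 2² = 49 = 7² ⇒ 53 = 2² + 7².
  61: 61 − 1² = 60, 61 − 2² = 57, 61 − 3² = 52, 61 − 4² = 45, 61 − 5² = 36 = 6² ⇒ 61 = 5² + 6².
  Combine using the Brahmagupta–Fibonacci identity (a² + b²)(c² + d²) = (ac − bd)² + (ad + bc)² = (ac + bd)² + (ad − bc)²:
  53 · 61 = 3233: from (2² + 7²)(5² + 6²), take (2·5 − 7·6, 2·6 + 7·5) = (10 − 42, 12 + 35) = (-32, 47); dropping signs (only squares matter) gives (32, 47); check 32² + 47² = 1024 + 2209 = 3233 ✓.
Step 4: Order so x ≤ y and verify: 32² + 47² = 1024 + 2209 = 3233 = n. ✓

n = 3233 = 32² + 47² (one valid representation with x ≤ y).


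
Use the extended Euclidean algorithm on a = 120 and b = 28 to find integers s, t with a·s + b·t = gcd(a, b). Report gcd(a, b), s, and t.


Euclidean algorithm on (120, 28) — divide until remainder is 0:
  120 = 4 · 28 + 8
  28 = 3 · 8 + 4
  8 = 2 · 4 + 0
gcd(120, 28) = 4.
Track Bezout coefficients alongside the remainders: start with r₀ = 120 = a·1 + b·0 (s = 1, t = 0) and r₁ = 28 = a·0 + b·1 (s = 0, t = 1); each new remainder r_{k+1} = r_{k-1} − q_k·r_k inherits s_{k+1} = s_{k-1} − q_k·s_k, t_{k+1} = t_{k-1} − q_k·t_k, so r_k = a·s_k + b·t_k at every step:
  q = 4: r = 8, s = 1 − 4·0 = 1, t = 0 − 4·1 = -4  (check: 120·1 + 28·(-4) = 8)
  q = 3: r = 4, s = 0 − 3·1 = -3, t = 1 − 3·(-4) = 13  (check: 120·(-3) + 28·13 = 4)
The row with r = 4 (the gcd) gives the Bezout coefficients s = -3, t = 13.
Result: 120 · (-3) + 28 · (13) = 4.

gcd(120, 28) = 4; s = -3, t = 13 (check: 120·(-3) + 28·13 = 4).


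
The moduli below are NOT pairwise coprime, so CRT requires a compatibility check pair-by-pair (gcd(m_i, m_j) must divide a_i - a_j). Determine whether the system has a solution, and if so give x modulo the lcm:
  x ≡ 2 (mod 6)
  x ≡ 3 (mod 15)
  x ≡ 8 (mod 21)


Moduli 6, 15, 21 are not pairwise coprime, so CRT works modulo lcm(m_i) when all pairwise compatibility conditions hold.
Pairwise compatibility: gcd(m_i, m_j) must divide a_i - a_j for every pair.
Merge one congruence at a time:
  Start: x ≡ 2 (mod 6).
  Combine with x ≡ 3 (mod 15): gcd(6, 15) = 3, and 3 - 2 = 1 is NOT divisible by 3.
    ⇒ system is inconsistent (no integer solution).

No solution (the system is inconsistent).


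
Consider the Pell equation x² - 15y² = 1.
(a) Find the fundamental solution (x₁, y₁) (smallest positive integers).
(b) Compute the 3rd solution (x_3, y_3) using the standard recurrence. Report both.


Step 1: Find the fundamental solution (x₁, y₁) of x² - 15y² = 1.
  Expand √15 as a continued fraction. a₀ = ⌊√15⌋ = 3; iterate m_{k+1} = d_k·a_k − m_k, d_{k+1} = (15 − m_{k+1}²)/d_k, a_{k+1} = ⌊(a₀ + m_{k+1})/d_{k+1}⌋ (starting m₀ = 0, d₀ = 1), with convergents p_k = a_k·p_{k-1} + p_{k-2}, q_k = a_k·q_{k-1} + q_{k-2} (p₋₁ = 1, q₋₁ = 0):
  k = 0: a₀ = 3; p₀/q₀ = 3/1; p₀² − 15·q₀² = 9 − 15 = -6.
  k = 1: m = 3, d = 6, a = ⌊(3 + 3)/6⌋ = 1; p/q = (1·3 + 1)/(1·1 + 0) = 4/1; p² − 15·q² = 16 − 15 = 1.
  The first convergent with p² − 15·q² = 1 gives the fundamental solution (x₁, y₁) = (4, 1).
Step 2: Apply the recurrence (x_{n+1}, y_{n+1}) = (x₁x_n + 15y₁y_n, x₁y_n + y₁x_n) repeatedly.
  From (x_1, y_1) = (4, 1): x_2 = 4·4 + 15·1·1 = 31; y_2 = 4·1 + 1·4 = 8.
  From (x_2, y_2) = (31, 8): x_3 = 4·31 + 15·1·8 = 244; y_3 = 4·8 + 1·31 = 63.
Step 3: Verify x_3² - 15·y_3² = 59536 - 59535 = 1 (should be 1). ✓

(x_1, y_1) = (4, 1); (x_3, y_3) = (244, 63).


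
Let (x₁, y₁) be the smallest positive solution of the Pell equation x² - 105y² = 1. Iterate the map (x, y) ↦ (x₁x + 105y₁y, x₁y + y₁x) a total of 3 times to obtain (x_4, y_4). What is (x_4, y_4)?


Step 1: Find the fundamental solution (x₁, y₁) of x² - 105y² = 1.
  Expand √105 as a continued fraction. a₀ = ⌊√105⌋ = 10; iterate m_{k+1} = d_k·a_k − m_k, d_{k+1} = (105 − m_{k+1}²)/d_k, a_{k+1} = ⌊(a₀ + m_{k+1})/d_{k+1}⌋ (starting m₀ = 0, d₀ = 1), with convergents p_k = a_k·p_{k-1} + p_{k-2}, q_k = a_k·q_{k-1} + q_{k-2} (p₋₁ = 1, q₋₁ = 0):
  k = 0: a₀ = 10; p₀/q₀ = 10/1; p₀² − 105·q₀² = 100 − 105 = -5.
  k = 1: m = 10, d = 5, a = ⌊(10 + 10)/5⌋ = 4; p/q = (4·10 + 1)/(4·1 + 0) = 41/4; p² − 105·q² = 1681 − 1680 = 1.
  The first convergent with p² − 105·q² = 1 gives the fundamental solution (x₁, y₁) = (41, 4).
Step 2: Apply the recurrence (x_{n+1}, y_{n+1}) = (x₁x_n + 105y₁y_n, x₁y_n + y₁x_n) repeatedly.
  From (x_1, y_1) = (41, 4): x_2 = 41·41 + 105·4·4 = 3361; y_2 = 41·4 + 4·41 = 328.
  From (x_2, y_2) = (3361, 328): x_3 = 41·3361 + 105·4·328 = 275561; y_3 = 41·328 + 4·3361 = 26892.
  From (x_3, y_3) = (275561, 26892): x_4 = 41·275561 + 105·4·26892 = 22592641; y_4 = 41·26892 + 4·275561 = 2204816.
Step 3: Verify x_4² - 105·y_4² = 510427427354881 - 510427427354880 = 1 (should be 1). ✓

(x_1, y_1) = (41, 4); (x_4, y_4) = (22592641, 2204816).


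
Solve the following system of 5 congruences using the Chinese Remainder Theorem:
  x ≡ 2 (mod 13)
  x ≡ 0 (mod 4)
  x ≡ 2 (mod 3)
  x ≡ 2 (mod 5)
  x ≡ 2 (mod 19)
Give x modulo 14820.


Product of moduli M = 13 · 4 · 3 · 5 · 19 = 14820.
Merge one congruence at a time:
  Start: x ≡ 2 (mod 13).
  Combine with x ≡ 0 (mod 4); new modulus lcm = 52.
    Write x = 2 + 13·t and substitute into x ≡ 0 (mod 4): 13·t ≡ 0 − 2 = -2 (mod 4).
    Reduce coefficients mod 4: 1·t ≡ 2 (mod 4).
    So t ≡ 2 (mod 4).
    Then x = 2 + 13·2 = 28, valid modulo lcm(13, 4) = 52: x ≡ 28 (mod 52).
  Combine with x ≡ 2 (mod 3); new modulus lcm = 156.
    Write x = 28 + 52·t and substitute into x ≡ 2 (mod 3): 52·t ≡ 2 − 28 = -26 (mod 3).
    Reduce coefficients mod 3: 1·t ≡ 1 (mod 3).
    So t ≡ 1 (mod 3).
    Then x = 28 + 52·1 = 80, valid modulo lcm(52, 3) = 156: x ≡ 80 (mod 156).
  Combine with x ≡ 2 (mod 5); new modulus lcm = 780.
    Write x = 80 + 156·t and substitute into x ≡ 2 (mod 5): 156·t ≡ 2 − 80 = -78 (mod 5).
    Reduce coefficients mod 5: 1·t ≡ 2 (mod 5).
    So t ≡ 2 (mod 5).
    Then x = 80 + 156·2 = 392, valid modulo lcm(156, 5) = 780: x ≡ 392 (mod 780).
  Combine with x ≡ 2 (mod 19); new modulus lcm = 14820.
    Write x = 392 + 780·t and substitute into x ≡ 2 (mod 19): 780·t ≡ 2 − 392 = -390 (mod 19).
    Reduce coefficients mod 19: 1·t ≡ 9 (mod 19).
    So t ≡ 9 (mod 19).
    Then x = 392 + 780·9 = 7412, valid modulo lcm(780, 19) = 14820: x ≡ 7412 (mod 14820).
Verify against each original: 7412 mod 13 = 2, 7412 mod 4 = 0, 7412 mod 3 = 2, 7412 mod 5 = 2, 7412 mod 19 = 2.

x ≡ 7412 (mod 14820).


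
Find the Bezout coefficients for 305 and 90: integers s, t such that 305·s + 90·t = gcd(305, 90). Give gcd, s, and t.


Euclidean algorithm on (305, 90) — divide until remainder is 0:
  305 = 3 · 90 + 35
  90 = 2 · 35 + 20
  35 = 1 · 20 + 15
  20 = 1 · 15 + 5
  15 = 3 · 5 + 0
gcd(305, 90) = 5.
Track Bezout coefficients alongside the remainders: start with r₀ = 305 = a·1 + b·0 (s = 1, t = 0) and r₁ = 90 = a·0 + b·1 (s = 0, t = 1); each new remainder r_{k+1} = r_{k-1} − q_k·r_k inherits s_{k+1} = s_{k-1} − q_k·s_k, t_{k+1} = t_{k-1} − q_k·t_k, so r_k = a·s_k + b·t_k at every step:
  q = 3: r = 35, s = 1 − 3·0 = 1, t = 0 − 3·1 = -3  (check: 305·1 + 90·(-3) = 35)
  q = 2: r = 20, s = 0 − 2·1 = -2, t = 1 − 2·(-3) = 7  (check: 305·(-2) + 90·7 = 20)
  q = 1: r = 15, s = 1 − 1·(-2) = 3, t = -3 − 1·7 = -10  (check: 305·3 + 90·(-10) = 15)
  q = 1: r = 5, s = -2 − 1·3 = -5, t = 7 − 1·(-10) = 17  (check: 305·(-5) + 90·17 = 5)
The row with r = 5 (the gcd) gives the Bezout coefficients s = -5, t = 17.
Result: 305 · (-5) + 90 · (17) = 5.

gcd(305, 90) = 5; s = -5, t = 17 (check: 305·(-5) + 90·17 = 5).


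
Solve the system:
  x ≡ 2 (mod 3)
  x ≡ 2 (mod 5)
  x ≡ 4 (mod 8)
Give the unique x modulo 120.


Moduli 3, 5, 8 are pairwise coprime; by CRT there is a unique solution modulo M = 3 · 5 · 8 = 120.
Solve pairwise, accumulating the modulus:
  Start with x ≡ 2 (mod 3).
  Combine with x ≡ 2 (mod 5): since gcd(3, 5) = 1, we get a unique residue mod 15.
    Write x = 2 + 3·t and substitute into x ≡ 2 (mod 5): 3·t ≡ 2 − 2 = 0 (mod 5).
    The inverse of 3 mod 5 is 2 (since 3·2 = 6 = 1·5 + 1), so t ≡ 2·0 = 0 ≡ 0 (mod 5).
    Then x = 2 + 3·0 = 2, valid modulo lcm(3, 5) = 15: x ≡ 2 (mod 15).
  Combine with x ≡ 4 (mod 8): since gcd(15, 8) = 1, we get a unique residue mod 120.
    Write x = 2 + 15·t and substitute into x ≡ 4 (mod 8): 15·t ≡ 4 − 2 = 2 (mod 8).
    Reduce coefficients mod 8: 7·t ≡ 2 (mod 8).
    The inverse of 7 mod 8 is 7 (since 7·7 = 49 = 6·8 + 1), so t ≡ 7·2 = 14 ≡ 6 (mod 8).
    Then x = 2 + 15·6 = 92, valid modulo lcm(15, 8) = 120: x ≡ 92 (mod 120).
Verify: 92 mod 3 = 2 ✓, 92 mod 5 = 2 ✓, 92 mod 8 = 4 ✓.

x ≡ 92 (mod 120).


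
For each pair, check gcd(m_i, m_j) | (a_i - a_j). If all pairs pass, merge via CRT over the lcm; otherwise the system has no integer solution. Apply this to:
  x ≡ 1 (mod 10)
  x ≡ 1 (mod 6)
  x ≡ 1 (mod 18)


Moduli 10, 6, 18 are not pairwise coprime, so CRT works modulo lcm(m_i) when all pairwise compatibility conditions hold.
Pairwise compatibility: gcd(m_i, m_j) must divide a_i - a_j for every pair.
Merge one congruence at a time:
  Start: x ≡ 1 (mod 10).
  Combine with x ≡ 1 (mod 6): gcd(10, 6) = 2; 1 - 1 = 0, which IS divisible by 2, so compatible.
    Write x = 1 + 10·t and substitute into x ≡ 1 (mod 6): 10·t ≡ 1 − 1 = 0 (mod 6).
    Divide the congruence (and modulus) by g = 2: 5·t ≡ 0 (mod 3).
    Reduce coefficients mod 3: 2·t ≡ 0 (mod 3).
    The inverse of 2 mod 3 is 2 (since 2·2 = 4 = 1·3 + 1), so t ≡ 2·0 = 0 ≡ 0 (mod 3).
    Then x = 1 + 10·0 = 1, valid modulo lcm(10, 6) = 30: x ≡ 1 (mod 30).
  Combine with x ≡ 1 (mod 18): gcd(30, 18) = 6; 1 - 1 = 0, which IS divisible by 6, so compatible.
    Write x = 1 + 30·t and substitute into x ≡ 1 (mod 18): 30·t ≡ 1 − 1 = 0 (mod 18).
    Divide the congruence (and modulus) by g = 6: 5·t ≡ 0 (mod 3).
    Reduce coefficients mod 3: 2·t ≡ 0 (mod 3).
    The inverse of 2 mod 3 is 2 (since 2·2 = 4 = 1·3 + 1), so t ≡ 2·0 = 0 ≡ 0 (mod 3).
    Then x = 1 + 30·0 = 1, valid modulo lcm(30, 18) = 90: x ≡ 1 (mod 90).
Verify: 1 mod 10 = 1, 1 mod 6 = 1, 1 mod 18 = 1.

x ≡ 1 (mod 90).


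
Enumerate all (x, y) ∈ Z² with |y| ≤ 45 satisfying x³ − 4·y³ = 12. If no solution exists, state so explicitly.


The equation is x³ - 4y³ = 12. For fixed y, x³ = 4·y³ + 12, so a solution requires the RHS to be a perfect cube.
Strategy: iterate y from -45 to 45, compute RHS = 4·y³ + 12, and check whether it is a (positive or negative) perfect cube.
Check small values of y:
  y = 0: RHS = 12 is not a perfect cube.
  y = 1: RHS = 16 is not a perfect cube.
  y = -1: RHS = 8 = (2)³ ⇒ x = 2 works.
  y = 2: RHS = 44 is not a perfect cube.
  y = -2: RHS = -20 is not a perfect cube.
  y = 3: RHS = 120 is not a perfect cube.
  y = -3: RHS = -96 is not a perfect cube.
Continuing, at y = 5: RHS = 512 = (8)³ ⇒ x = 8 works.
Searching the remaining y in |y| ≤ 45 finds no further solutions.
Collected solutions: (2, -1), (8, 5).

Solutions (with |y| ≤ 45): (2, -1), (8, 5).


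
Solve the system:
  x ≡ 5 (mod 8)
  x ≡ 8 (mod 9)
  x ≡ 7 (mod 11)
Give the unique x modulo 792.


Moduli 8, 9, 11 are pairwise coprime; by CRT there is a unique solution modulo M = 8 · 9 · 11 = 792.
Solve pairwise, accumulating the modulus:
  Start with x ≡ 5 (mod 8).
  Combine with x ≡ 8 (mod 9): since gcd(8, 9) = 1, we get a unique residue mod 72.
    Write x = 5 + 8·t and substitute into x ≡ 8 (mod 9): 8·t ≡ 8 − 5 = 3 (mod 9).
    The inverse of 8 mod 9 is 8 (since 8·8 = 64 = 7·9 + 1), so t ≡ 8·3 = 24 ≡ 6 (mod 9).
    Then x = 5 + 8·6 = 53, valid modulo lcm(8, 9) = 72: x ≡ 53 (mod 72).
  Combine with x ≡ 7 (mod 11): since gcd(72, 11) = 1, we get a unique residue mod 792.
    Write x = 53 + 72·t and substitute into x ≡ 7 (mod 11): 72·t ≡ 7 − 53 = -46 (mod 11).
    Reduce coefficients mod 11: 6·t ≡ 9 (mod 11).
    The inverse of 6 mod 11 is 2 (since 6·2 = 12 = 1·11 + 1), so t ≡ 2·9 = 18 ≡ 7 (mod 11).
    Then x = 53 + 72·7 = 557, valid modulo lcm(72, 11) = 792: x ≡ 557 (mod 792).
Verify: 557 mod 8 = 5 ✓, 557 mod 9 = 8 ✓, 557 mod 11 = 7 ✓.

x ≡ 557 (mod 792).


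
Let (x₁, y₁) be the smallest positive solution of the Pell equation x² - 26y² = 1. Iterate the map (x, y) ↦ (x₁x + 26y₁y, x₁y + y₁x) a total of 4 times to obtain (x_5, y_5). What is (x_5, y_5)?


Step 1: Find the fundamental solution (x₁, y₁) of x² - 26y² = 1.
  Expand √26 as a continued fraction. a₀ = ⌊√26⌋ = 5; iterate m_{k+1} = d_k·a_k − m_k, d_{k+1} = (26 − m_{k+1}²)/d_k, a_{k+1} = ⌊(a₀ + m_{k+1})/d_{k+1}⌋ (starting m₀ = 0, d₀ = 1), with convergents p_k = a_k·p_{k-1} + p_{k-2}, q_k = a_k·q_{k-1} + q_{k-2} (p₋₁ = 1, q₋₁ = 0):
  k = 0: a₀ = 5; p₀/q₀ = 5/1; p₀² − 26·q₀² = 25 − 26 = -1.
  k = 1: m = 5, d = 1, a = ⌊(5 + 5)/1⌋ = 10; p/q = (10·5 + 1)/(10·1 + 0) = 51/10; p² − 26·q² = 2601 − 2600 = 1.
  The first convergent with p² − 26·q² = 1 gives the fundamental solution (x₁, y₁) = (51, 10).
Step 2: Apply the recurrence (x_{n+1}, y_{n+1}) = (x₁x_n + 26y₁y_n, x₁y_n + y₁x_n) repeatedly.
  From (x_1, y_1) = (51, 10): x_2 = 51·51 + 26·10·10 = 5201; y_2 = 51·10 + 10·51 = 1020.
  From (x_2, y_2) = (5201, 1020): x_3 = 51·5201 + 26·10·1020 = 530451; y_3 = 51·1020 + 10·5201 = 104030.
  From (x_3, y_3) = (530451, 104030): x_4 = 51·530451 + 26·10·104030 = 54100801; y_4 = 51·104030 + 10·530451 = 10610040.
  From (x_4, y_4) = (54100801, 10610040): x_5 = 51·54100801 + 26·10·10610040 = 5517751251; y_5 = 51·10610040 + 10·54100801 = 1082120050.
Step 3: Verify x_5² - 26·y_5² = 30445578867912065001 - 30445578867912065000 = 1 (should be 1). ✓

(x_1, y_1) = (51, 10); (x_5, y_5) = (5517751251, 1082120050).


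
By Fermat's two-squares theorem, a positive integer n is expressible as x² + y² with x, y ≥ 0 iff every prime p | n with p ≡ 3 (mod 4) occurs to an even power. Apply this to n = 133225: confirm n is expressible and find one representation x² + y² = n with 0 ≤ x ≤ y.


Step 1: Factor n = 133225 = 5^2 · 73^2.
Step 2: Check the mod-4 condition on each prime factor: 5 ≡ 1 (mod 4), exponent 2; 73 ≡ 1 (mod 4), exponent 2.
All primes ≡ 3 (mod 4) appear to even exponent (or don't appear), so by the two-squares theorem n IS expressible as a sum of two squares.
Step 3: Build a representation. Group n = k² · m with k = 5 and m = 73 · 73 = 5329 (a product of primes ≡ 1 (mod 4)); a representation of m scales to one of n via (k·x)² + (k·y)² = k²(x² + y²). Each prime p ≡ 1 (mod 4) is itself a sum of two squares; find a² by testing p − a² for a perfect square:
  73: 73 − 1² = 72, 73 − 2² = 69, 73 − 3² = 64 = 8² ⇒ 73 = 3² + 8².
  Combine using the Brahmagupta–Fibonacci identity (a² + b²)(c² + d²) = (ac − bd)² + (ad + bc)² = (ac + bd)² + (ad − bc)²:
  73 · 73 = 5329: from (3² + 8²)(3² + 8²), take (3·3 − 8·8, 3·8 + 8·3) = (9 − 64, 24 + 24) = (-55, 48); dropping signs (only squares matter) gives (55, 48); check 55² + 48² = 3025 + 2304 = 5329 ✓.
  Scale by k = 5: (5·55, 5·48) = (275, 240).
Step 4: Order so x ≤ y and verify: 240² + 275² = 57600 + 75625 = 133225 = n. ✓

n = 133225 = 240² + 275² (one valid representation with x ≤ y).


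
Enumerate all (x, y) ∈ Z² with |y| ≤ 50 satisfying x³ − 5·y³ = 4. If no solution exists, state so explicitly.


The equation is x³ - 5y³ = 4. For fixed y, x³ = 5·y³ + 4, so a solution requires the RHS to be a perfect cube.
Strategy: iterate y from -50 to 50, compute RHS = 5·y³ + 4, and check whether it is a (positive or negative) perfect cube.
Check small values of y:
  y = 0: RHS = 4 is not a perfect cube.
  y = 1: RHS = 9 is not a perfect cube.
  y = -1: RHS = -1 = (-1)³ ⇒ x = -1 works.
  y = 2: RHS = 44 is not a perfect cube.
  y = -2: RHS = -36 is not a perfect cube.
  y = 3: RHS = 139 is not a perfect cube.
  y = -3: RHS = -131 is not a perfect cube.
Continuing the search up to |y| = 50 finds no further solutions beyond those listed.
Collected solutions: (-1, -1).

Solutions (with |y| ≤ 50): (-1, -1).


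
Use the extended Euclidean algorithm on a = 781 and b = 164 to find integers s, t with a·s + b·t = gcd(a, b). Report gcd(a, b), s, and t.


Euclidean algorithm on (781, 164) — divide until remainder is 0:
  781 = 4 · 164 + 125
  164 = 1 · 125 + 39
  125 = 3 · 39 + 8
  39 = 4 · 8 + 7
  8 = 1 · 7 + 1
  7 = 7 · 1 + 0
gcd(781, 164) = 1.
Track Bezout coefficients alongside the remainders: start with r₀ = 781 = a·1 + b·0 (s = 1, t = 0) and r₁ = 164 = a·0 + b·1 (s = 0, t = 1); each new remainder r_{k+1} = r_{k-1} − q_k·r_k inherits s_{k+1} = s_{k-1} − q_k·s_k, t_{k+1} = t_{k-1} − q_k·t_k, so r_k = a·s_k + b·t_k at every step:
  q = 4: r = 125, s = 1 − 4·0 = 1, t = 0 − 4·1 = -4  (check: 781·1 + 164·(-4) = 125)
  q = 1: r = 39, s = 0 − 1·1 = -1, t = 1 − 1·(-4) = 5  (check: 781·(-1) + 164·5 = 39)
  q = 3: r = 8, s = 1 − 3·(-1) = 4, t = -4 − 3·5 = -19  (check: 781·4 + 164·(-19) = 8)
  q = 4: r = 7, s = -1 − 4·4 = -17, t = 5 − 4·(-19) = 81  (check: 781·(-17) + 164·81 = 7)
  q = 1: r = 1, s = 4 − 1·(-17) = 21, t = -19 − 1·81 = -100  (check: 781·21 + 164·(-100) = 1)
The row with r = 1 (the gcd) gives the Bezout coefficients s = 21, t = -100.
Result: 781 · (21) + 164 · (-100) = 1.

gcd(781, 164) = 1; s = 21, t = -100 (check: 781·21 + 164·(-100) = 1).


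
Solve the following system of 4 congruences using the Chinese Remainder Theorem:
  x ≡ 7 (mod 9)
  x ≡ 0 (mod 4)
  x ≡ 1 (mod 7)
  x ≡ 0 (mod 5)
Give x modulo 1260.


Product of moduli M = 9 · 4 · 7 · 5 = 1260.
Merge one congruence at a time:
  Start: x ≡ 7 (mod 9).
  Combine with x ≡ 0 (mod 4); new modulus lcm = 36.
    Write x = 7 + 9·t and substitute into x ≡ 0 (mod 4): 9·t ≡ 0 − 7 = -7 (mod 4).
    Reduce coefficients mod 4: 1·t ≡ 1 (mod 4).
    So t ≡ 1 (mod 4).
    Then x = 7 + 9·1 = 16, valid modulo lcm(9, 4) = 36: x ≡ 16 (mod 36).
  Combine with x ≡ 1 (mod 7); new modulus lcm = 252.
    Write x = 16 + 36·t and substitute into x ≡ 1 (mod 7): 36·t ≡ 1 − 16 = -15 (mod 7).
    Reduce coefficients mod 7: 1·t ≡ 6 (mod 7).
    So t ≡ 6 (mod 7).
    Then x = 16 + 36·6 = 232, valid modulo lcm(36, 7) = 252: x ≡ 232 (mod 252).
  Combine with x ≡ 0 (mod 5); new modulus lcm = 1260.
    Write x = 232 + 252·t and substitute into x ≡ 0 (mod 5): 252·t ≡ 0 − 232 = -232 (mod 5).
    Reduce coefficients mod 5: 2·t ≡ 3 (mod 5).
    The inverse of 2 mod 5 is 3 (since 2·3 = 6 = 1·5 + 1), so t ≡ 3·3 = 9 ≡ 4 (mod 5).
    Then x = 232 + 252·4 = 1240, valid modulo lcm(252, 5) = 1260: x ≡ 1240 (mod 1260).
Verify against each original: 1240 mod 9 = 7, 1240 mod 4 = 0, 1240 mod 7 = 1, 1240 mod 5 = 0.

x ≡ 1240 (mod 1260).


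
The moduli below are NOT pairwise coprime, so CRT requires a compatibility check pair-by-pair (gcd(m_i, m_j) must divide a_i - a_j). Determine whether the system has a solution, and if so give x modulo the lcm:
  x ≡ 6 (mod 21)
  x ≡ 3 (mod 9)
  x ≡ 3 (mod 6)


Moduli 21, 9, 6 are not pairwise coprime, so CRT works modulo lcm(m_i) when all pairwise compatibility conditions hold.
Pairwise compatibility: gcd(m_i, m_j) must divide a_i - a_j for every pair.
Merge one congruence at a time:
  Start: x ≡ 6 (mod 21).
  Combine with x ≡ 3 (mod 9): gcd(21, 9) = 3; 3 - 6 = -3, which IS divisible by 3, so compatible.
    Write x = 6 + 21·t and substitute into x ≡ 3 (mod 9): 21·t ≡ 3 − 6 = -3 (mod 9).
    Divide the congruence (and modulus) by g = 3: 7·t ≡ -1 (mod 3).
    Reduce coefficients mod 3: 1·t ≡ 2 (mod 3).
    So t ≡ 2 (mod 3).
    Then x = 6 + 21·2 = 48, valid modulo lcm(21, 9) = 63: x ≡ 48 (mod 63).
  Combine with x ≡ 3 (mod 6): gcd(63, 6) = 3; 3 - 48 = -45, which IS divisible by 3, so compatible.
    Write x = 48 + 63·t and substitute into x ≡ 3 (mod 6): 63·t ≡ 3 − 48 = -45 (mod 6).
    Divide the congruence (and modulus) by g = 3: 21·t ≡ -15 (mod 2).
    Reduce coefficients mod 2: 1·t ≡ 1 (mod 2).
    So t ≡ 1 (mod 2).
    Then x = 48 + 63·1 = 111, valid modulo lcm(63, 6) = 126: x ≡ 111 (mod 126).
Verify: 111 mod 21 = 6, 111 mod 9 = 3, 111 mod 6 = 3.

x ≡ 111 (mod 126).


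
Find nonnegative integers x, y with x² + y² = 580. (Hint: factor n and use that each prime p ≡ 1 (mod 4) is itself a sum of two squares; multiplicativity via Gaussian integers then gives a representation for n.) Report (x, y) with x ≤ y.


Step 1: Factor n = 580 = 2^2 · 5 · 29.
Step 2: Check the mod-4 condition on each prime factor: 2 = 2 (special); 5 ≡ 1 (mod 4), exponent 1; 29 ≡ 1 (mod 4), exponent 1.
All primes ≡ 3 (mod 4) appear to even exponent (or don't appear), so by the two-squares theorem n IS expressible as a sum of two squares.
Step 3: Build a representation. Group n = k² · m with k = 2 and m = 5 · 29 = 145 (a product of primes ≡ 1 (mod 4)); a representation of m scales to one of n via (k·x)² + (k·y)² = k²(x² + y²). Each prime p ≡ 1 (mod 4) is itself a sum of two squares; find a² by testing p − a² for a perfect square:
  5: 5 − 1² = 4 = 2² ⇒ 5 = 1² + 2².
  29: 29 − 1² = 28, 29 − 2² = 25 = 5² ⇒ 29 = 2² + 5².
  Combine using the Brahmagupta–Fibonacci identity (a² + b²)(c² + d²) = (ac − bd)² + (ad + bc)² = (ac + bd)² + (ad − bc)²:
  5 · 29 = 145: from (1² + 2²)(2² + 5²), take (1·2 − 2·5, 1·5 + 2·2) = (2 − 10, 5 + 4) = (-8, 9); dropping signs (only squares matter) gives (8, 9); check 8² + 9² = 64 + 81 = 145 ✓.
  Scale by k = 2: (2·8, 2·9) = (16, 18).
Step 4: Order so x ≤ y and verify: 16² + 18² = 256 + 324 = 580 = n. ✓

n = 580 = 16² + 18² (one valid representation with x ≤ y).


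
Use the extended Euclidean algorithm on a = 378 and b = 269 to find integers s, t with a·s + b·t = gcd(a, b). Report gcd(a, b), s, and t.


Euclidean algorithm on (378, 269) — divide until remainder is 0:
  378 = 1 · 269 + 109
  269 = 2 · 109 + 51
  109 = 2 · 51 + 7
  51 = 7 · 7 + 2
  7 = 3 · 2 + 1
  2 = 2 · 1 + 0
gcd(378, 269) = 1.
Track Bezout coefficients alongside the remainders: start with r₀ = 378 = a·1 + b·0 (s = 1, t = 0) and r₁ = 269 = a·0 + b·1 (s = 0, t = 1); each new remainder r_{k+1} = r_{k-1} − q_k·r_k inherits s_{k+1} = s_{k-1} − q_k·s_k, t_{k+1} = t_{k-1} − q_k·t_k, so r_k = a·s_k + b·t_k at every step:
  q = 1: r = 109, s = 1 − 1·0 = 1, t = 0 − 1·1 = -1  (check: 378·1 + 269·(-1) = 109)
  q = 2: r = 51, s = 0 − 2·1 = -2, t = 1 − 2·(-1) = 3  (check: 378·(-2) + 269·3 = 51)
  q = 2: r = 7, s = 1 − 2·(-2) = 5, t = -1 − 2·3 = -7  (check: 378·5 + 269·(-7) = 7)
  q = 7: r = 2, s = -2 − 7·5 = -37, t = 3 − 7·(-7) = 52  (check: 378·(-37) + 269·52 = 2)
  q = 3: r = 1, s = 5 − 3·(-37) = 116, t = -7 − 3·52 = -163  (check: 378·116 + 269·(-163) = 1)
The row with r = 1 (the gcd) gives the Bezout coefficients s = 116, t = -163.
Result: 378 · (116) + 269 · (-163) = 1.

gcd(378, 269) = 1; s = 116, t = -163 (check: 378·116 + 269·(-163) = 1).


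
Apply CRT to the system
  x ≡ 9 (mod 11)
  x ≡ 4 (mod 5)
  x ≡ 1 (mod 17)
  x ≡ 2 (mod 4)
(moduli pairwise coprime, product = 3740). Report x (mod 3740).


Product of moduli M = 11 · 5 · 17 · 4 = 3740.
Merge one congruence at a time:
  Start: x ≡ 9 (mod 11).
  Combine with x ≡ 4 (mod 5); new modulus lcm = 55.
    Write x = 9 + 11·t and substitute into x ≡ 4 (mod 5): 11·t ≡ 4 − 9 = -5 (mod 5).
    Reduce coefficients mod 5: 1·t ≡ 0 (mod 5).
    So t ≡ 0 (mod 5).
    Then x = 9 + 11·0 = 9, valid modulo lcm(11, 5) = 55: x ≡ 9 (mod 55).
  Combine with x ≡ 1 (mod 17); new modulus lcm = 935.
    Write x = 9 + 55·t and substitute into x ≡ 1 (mod 17): 55·t ≡ 1 − 9 = -8 (mod 17).
    Reduce coefficients mod 17: 4·t ≡ 9 (mod 17).
    The inverse of 4 mod 17 is 13 (since 4·13 = 52 = 3·17 + 1), so t ≡ 13·9 = 117 ≡ 15 (mod 17).
    Then x = 9 + 55·15 = 834, valid modulo lcm(55, 17) = 935: x ≡ 834 (mod 935).
  Combine with x ≡ 2 (mod 4); new modulus lcm = 3740.
    Write x = 834 + 935·t and substitute into x ≡ 2 (mod 4): 935·t ≡ 2 − 834 = -832 (mod 4).
    Reduce coefficients mod 4: 3·t ≡ 0 (mod 4).
    The inverse of 3 mod 4 is 3 (since 3·3 = 9 = 2·4 + 1), so t ≡ 3·0 = 0 ≡ 0 (mod 4).
    Then x = 834 + 935·0 = 834, valid modulo lcm(935, 4) = 3740: x ≡ 834 (mod 3740).
Verify against each original: 834 mod 11 = 9, 834 mod 5 = 4, 834 mod 17 = 1, 834 mod 4 = 2.

x ≡ 834 (mod 3740).


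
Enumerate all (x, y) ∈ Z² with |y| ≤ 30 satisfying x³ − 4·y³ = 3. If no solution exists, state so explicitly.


The equation is x³ - 4y³ = 3. For fixed y, x³ = 4·y³ + 3, so a solution requires the RHS to be a perfect cube.
Strategy: iterate y from -30 to 30, compute RHS = 4·y³ + 3, and check whether it is a (positive or negative) perfect cube.
Check small values of y:
  y = 0: RHS = 3 is not a perfect cube.
  y = 1: RHS = 7 is not a perfect cube.
  y = -1: RHS = -1 = (-1)³ ⇒ x = -1 works.
  y = 2: RHS = 35 is not a perfect cube.
  y = -2: RHS = -29 is not a perfect cube.
  y = 3: RHS = 111 is not a perfect cube.
  y = -3: RHS = -105 is not a perfect cube.
Continuing the search up to |y| = 30 finds no further solutions beyond those listed.
Collected solutions: (-1, -1).

Solutions (with |y| ≤ 30): (-1, -1).


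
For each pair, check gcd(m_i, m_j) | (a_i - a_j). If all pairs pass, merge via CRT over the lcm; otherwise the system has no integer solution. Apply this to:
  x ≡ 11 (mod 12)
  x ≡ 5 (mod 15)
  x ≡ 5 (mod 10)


Moduli 12, 15, 10 are not pairwise coprime, so CRT works modulo lcm(m_i) when all pairwise compatibility conditions hold.
Pairwise compatibility: gcd(m_i, m_j) must divide a_i - a_j for every pair.
Merge one congruence at a time:
  Start: x ≡ 11 (mod 12).
  Combine with x ≡ 5 (mod 15): gcd(12, 15) = 3; 5 - 11 = -6, which IS divisible by 3, so compatible.
    Write x = 11 + 12·t and substitute into x ≡ 5 (mod 15): 12·t ≡ 5 − 11 = -6 (mod 15).
    Divide the congruence (and modulus) by g = 3: 4·t ≡ -2 (mod 5).
    Reduce coefficients mod 5: 4·t ≡ 3 (mod 5).
    The inverse of 4 mod 5 is 4 (since 4·4 = 16 = 3·5 + 1), so t ≡ 4·3 = 12 ≡ 2 (mod 5).
    Then x = 11 + 12·2 = 35, valid modulo lcm(12, 15) = 60: x ≡ 35 (mod 60).
  Combine with x ≡ 5 (mod 10): gcd(60, 10) = 10; 5 - 35 = -30, which IS divisible by 10, so compatible.
    Write x = 35 + 60·t and substitute into x ≡ 5 (mod 10): 60·t ≡ 5 − 35 = -30 (mod 10).
    Divide the congruence (and modulus) by g = 10: 6·t ≡ -3 (mod 1).
    Modulo 1 every t works; take t = 0.
    Then x = 35 + 60·0 = 35, valid modulo lcm(60, 10) = 60: x ≡ 35 (mod 60).
Verify: 35 mod 12 = 11, 35 mod 15 = 5, 35 mod 10 = 5.

x ≡ 35 (mod 60).


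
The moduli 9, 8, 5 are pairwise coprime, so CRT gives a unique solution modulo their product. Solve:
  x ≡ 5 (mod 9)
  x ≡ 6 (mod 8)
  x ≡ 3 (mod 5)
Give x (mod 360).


Moduli 9, 8, 5 are pairwise coprime; by CRT there is a unique solution modulo M = 9 · 8 · 5 = 360.
Solve pairwise, accumulating the modulus:
  Start with x ≡ 5 (mod 9).
  Combine with x ≡ 6 (mod 8): since gcd(9, 8) = 1, we get a unique residue mod 72.
    Write x = 5 + 9·t and substitute into x ≡ 6 (mod 8): 9·t ≡ 6 − 5 = 1 (mod 8).
    Reduce coefficients mod 8: 1·t ≡ 1 (mod 8).
    So t ≡ 1 (mod 8).
    Then x = 5 + 9·1 = 14, valid modulo lcm(9, 8) = 72: x ≡ 14 (mod 72).
  Combine with x ≡ 3 (mod 5): since gcd(72, 5) = 1, we get a unique residue mod 360.
    Write x = 14 + 72·t and substitute into x ≡ 3 (mod 5): 72·t ≡ 3 − 14 = -11 (mod 5).
    Reduce coefficients mod 5: 2·t ≡ 4 (mod 5).
    The inverse of 2 mod 5 is 3 (since 2·3 = 6 = 1·5 + 1), so t ≡ 3·4 = 12 ≡ 2 (mod 5).
    Then x = 14 + 72·2 = 158, valid modulo lcm(72, 5) = 360: x ≡ 158 (mod 360).
Verify: 158 mod 9 = 5 ✓, 158 mod 8 = 6 ✓, 158 mod 5 = 3 ✓.

x ≡ 158 (mod 360).


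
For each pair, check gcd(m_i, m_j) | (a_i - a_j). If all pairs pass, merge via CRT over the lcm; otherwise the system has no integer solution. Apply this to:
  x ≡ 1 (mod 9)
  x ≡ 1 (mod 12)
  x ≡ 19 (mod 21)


Moduli 9, 12, 21 are not pairwise coprime, so CRT works modulo lcm(m_i) when all pairwise compatibility conditions hold.
Pairwise compatibility: gcd(m_i, m_j) must divide a_i - a_j for every pair.
Merge one congruence at a time:
  Start: x ≡ 1 (mod 9).
  Combine with x ≡ 1 (mod 12): gcd(9, 12) = 3; 1 - 1 = 0, which IS divisible by 3, so compatible.
    Write x = 1 + 9·t and substitute into x ≡ 1 (mod 12): 9·t ≡ 1 − 1 = 0 (mod 12).
    Divide the congruence (and modulus) by g = 3: 3·t ≡ 0 (mod 4).
    The inverse of 3 mod 4 is 3 (since 3·3 = 9 = 2·4 + 1), so t ≡ 3·0 = 0 ≡ 0 (mod 4).
    Then x = 1 + 9·0 = 1, valid modulo lcm(9, 12) = 36: x ≡ 1 (mod 36).
  Combine with x ≡ 19 (mod 21): gcd(36, 21) = 3; 19 - 1 = 18, which IS divisible by 3, so compatible.
    Write x = 1 + 36·t and substitute into x ≡ 19 (mod 21): 36·t ≡ 19 − 1 = 18 (mod 21).
    Divide the congruence (and modulus) by g = 3: 12·t ≡ 6 (mod 7).
    Reduce coefficients mod 7: 5·t ≡ 6 (mod 7).
    The inverse of 5 mod 7 is 3 (since 5·3 = 15 = 2·7 + 1), so t ≡ 3·6 = 18 ≡ 4 (mod 7).
    Then x = 1 + 36·4 = 145, valid modulo lcm(36, 21) = 252: x ≡ 145 (mod 252).
Verify: 145 mod 9 = 1, 145 mod 12 = 1, 145 mod 21 = 19.

x ≡ 145 (mod 252).


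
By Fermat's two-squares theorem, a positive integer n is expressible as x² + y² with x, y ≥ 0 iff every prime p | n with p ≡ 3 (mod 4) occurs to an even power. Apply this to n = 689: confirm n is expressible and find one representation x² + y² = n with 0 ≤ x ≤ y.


Step 1: Factor n = 689 = 13 · 53.
Step 2: Check the mod-4 condition on each prime factor: 13 ≡ 1 (mod 4), exponent 1; 53 ≡ 1 (mod 4), exponent 1.
All primes ≡ 3 (mod 4) appear to even exponent (or don't appear), so by the two-squares theorem n IS expressible as a sum of two squares.
Step 3: Build a representation. Here n = 13 · 53 is a product of primes ≡ 1 (mod 4). Each prime p ≡ 1 (mod 4) is itself a sum of two squares; find a² by testing p − a² for a perfect square:
  13: 13 − 1² = 12, 13 − 2² = 9 = 3² ⇒ 13 = 2² + 3².
  53: 53 − 1² = 52, 53 − 2² = 49 = 7² ⇒ 53 = 2² + 7².
  Combine using the Brahmagupta–Fibonacci identity (a² + b²)(c² + d²) = (ac − bd)² + (ad + bc)² = (ac + bd)² + (ad − bc)²:
  13 · 53 = 689: from (2² + 3²)(2² + 7²), take (2·2 − 3·7, 2·7 + 3·2) = (4 − 21, 14 + 6) = (-17, 20); dropping signs (only squares matter) gives (17, 20); check 17² + 20² = 289 + 400 = 689 ✓.
Step 4: Order so x ≤ y and verify: 17² + 20² = 289 + 400 = 689 = n. ✓

n = 689 = 17² + 20² (one valid representation with x ≤ y).


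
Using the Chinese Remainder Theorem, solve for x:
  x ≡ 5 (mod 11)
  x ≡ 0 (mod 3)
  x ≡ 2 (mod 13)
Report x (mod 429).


Moduli 11, 3, 13 are pairwise coprime; by CRT there is a unique solution modulo M = 11 · 3 · 13 = 429.
Solve pairwise, accumulating the modulus:
  Start with x ≡ 5 (mod 11).
  Combine with x ≡ 0 (mod 3): since gcd(11, 3) = 1, we get a unique residue mod 33.
    Write x = 5 + 11·t and substitute into x ≡ 0 (mod 3): 11·t ≡ 0 − 5 = -5 (mod 3).
    Reduce coefficients mod 3: 2·t ≡ 1 (mod 3).
    The inverse of 2 mod 3 is 2 (since 2·2 = 4 = 1·3 + 1), so t ≡ 2·1 = 2 ≡ 2 (mod 3).
    Then x = 5 + 11·2 = 27, valid modulo lcm(11, 3) = 33: x ≡ 27 (mod 33).
  Combine with x ≡ 2 (mod 13): since gcd(33, 13) = 1, we get a unique residue mod 429.
    Write x = 27 + 33·t and substitute into x ≡ 2 (mod 13): 33·t ≡ 2 − 27 = -25 (mod 13).
    Reduce coefficients mod 13: 7·t ≡ 1 (mod 13).
    The inverse of 7 mod 13 is 2 (since 7·2 = 14 = 1·13 + 1), so t ≡ 2·1 = 2 ≡ 2 (mod 13).
    Then x = 27 + 33·2 = 93, valid modulo lcm(33, 13) = 429: x ≡ 93 (mod 429).
Verify: 93 mod 11 = 5 ✓, 93 mod 3 = 0 ✓, 93 mod 13 = 2 ✓.

x ≡ 93 (mod 429).


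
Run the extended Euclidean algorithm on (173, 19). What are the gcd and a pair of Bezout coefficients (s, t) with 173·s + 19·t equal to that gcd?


Euclidean algorithm on (173, 19) — divide until remainder is 0:
  173 = 9 · 19 + 2
  19 = 9 · 2 + 1
  2 = 2 · 1 + 0
gcd(173, 19) = 1.
Track Bezout coefficients alongside the remainders: start with r₀ = 173 = a·1 + b·0 (s = 1, t = 0) and r₁ = 19 = a·0 + b·1 (s = 0, t = 1); each new remainder r_{k+1} = r_{k-1} − q_k·r_k inherits s_{k+1} = s_{k-1} − q_k·s_k, t_{k+1} = t_{k-1} − q_k·t_k, so r_k = a·s_k + b·t_k at every step:
  q = 9: r = 2, s = 1 − 9·0 = 1, t = 0 − 9·1 = -9  (check: 173·1 + 19·(-9) = 2)
  q = 9: r = 1, s = 0 − 9·1 = -9, t = 1 − 9·(-9) = 82  (check: 173·(-9) + 19·82 = 1)
The row with r = 1 (the gcd) gives the Bezout coefficients s = -9, t = 82.
Result: 173 · (-9) + 19 · (82) = 1.

gcd(173, 19) = 1; s = -9, t = 82 (check: 173·(-9) + 19·82 = 1).


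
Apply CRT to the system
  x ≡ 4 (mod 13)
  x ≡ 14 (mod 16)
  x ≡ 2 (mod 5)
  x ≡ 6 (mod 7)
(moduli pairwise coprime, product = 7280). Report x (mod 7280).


Product of moduli M = 13 · 16 · 5 · 7 = 7280.
Merge one congruence at a time:
  Start: x ≡ 4 (mod 13).
  Combine with x ≡ 14 (mod 16); new modulus lcm = 208.
    Write x = 4 + 13·t and substitute into x ≡ 14 (mod 16): 13·t ≡ 14 − 4 = 10 (mod 16).
    The inverse of 13 mod 16 is 5 (since 13·5 = 65 = 4·16 + 1), so t ≡ 5·10 = 50 ≡ 2 (mod 16).
    Then x = 4 + 13·2 = 30, valid modulo lcm(13, 16) = 208: x ≡ 30 (mod 208).
  Combine with x ≡ 2 (mod 5); new modulus lcm = 1040.
    Write x = 30 + 208·t and substitute into x ≡ 2 (mod 5): 208·t ≡ 2 − 30 = -28 (mod 5).
    Reduce coefficients mod 5: 3·t ≡ 2 (mod 5).
    The inverse of 3 mod 5 is 2 (since 3·2 = 6 = 1·5 + 1), so t ≡ 2·2 = 4 ≡ 4 (mod 5).
    Then x = 30 + 208·4 = 862, valid modulo lcm(208, 5) = 1040: x ≡ 862 (mod 1040).
  Combine with x ≡ 6 (mod 7); new modulus lcm = 7280.
    Write x = 862 + 1040·t and substitute into x ≡ 6 (mod 7): 1040·t ≡ 6 − 862 = -856 (mod 7).
    Reduce coefficients mod 7: 4·t ≡ 5 (mod 7).
    The inverse of 4 mod 7 is 2 (since 4·2 = 8 = 1·7 + 1), so t ≡ 2·5 = 10 ≡ 3 (mod 7).
    Then x = 862 + 1040·3 = 3982, valid modulo lcm(1040, 7) = 7280: x ≡ 3982 (mod 7280).
Verify against each original: 3982 mod 13 = 4, 3982 mod 16 = 14, 3982 mod 5 = 2, 3982 mod 7 = 6.

x ≡ 3982 (mod 7280).


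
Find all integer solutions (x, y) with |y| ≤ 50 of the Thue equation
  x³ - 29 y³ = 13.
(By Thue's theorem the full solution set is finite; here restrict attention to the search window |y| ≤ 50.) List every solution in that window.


The equation is x³ - 29y³ = 13. For fixed y, x³ = 29·y³ + 13, so a solution requires the RHS to be a perfect cube.
Strategy: iterate y from -50 to 50, compute RHS = 29·y³ + 13, and check whether it is a (positive or negative) perfect cube.
Check small values of y:
  y = 0: RHS = 13 is not a perfect cube.
  y = 1: RHS = 42 is not a perfect cube.
  y = -1: RHS = -16 is not a perfect cube.
  y = 2: RHS = 245 is not a perfect cube.
  y = -2: RHS = -219 is not a perfect cube.
  y = 3: RHS = 796 is not a perfect cube.
  y = -3: RHS = -770 is not a perfect cube.
Continuing the search up to |y| = 50 finds no solutions either.
No (x, y) in the scanned range satisfies the equation.

No integer solutions with |y| ≤ 50.


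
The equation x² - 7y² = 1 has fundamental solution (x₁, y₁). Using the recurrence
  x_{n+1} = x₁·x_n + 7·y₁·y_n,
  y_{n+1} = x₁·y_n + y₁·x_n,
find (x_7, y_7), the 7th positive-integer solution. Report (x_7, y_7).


Step 1: Find the fundamental solution (x₁, y₁) of x² - 7y² = 1.
  Expand √7 as a continued fraction. a₀ = ⌊√7⌋ = 2; iterate m_{k+1} = d_k·a_k − m_k, d_{k+1} = (7 − m_{k+1}²)/d_k, a_{k+1} = ⌊(a₀ + m_{k+1})/d_{k+1}⌋ (starting m₀ = 0, d₀ = 1), with convergents p_k = a_k·p_{k-1} + p_{k-2}, q_k = a_k·q_{k-1} + q_{k-2} (p₋₁ = 1, q₋₁ = 0):
  k = 0: a₀ = 2; p₀/q₀ = 2/1; p₀² − 7·q₀² = 4 − 7 = -3.
  k = 1: m = 2, d = 3, a = ⌊(2 + 2)/3⌋ = 1; p/q = (1·2 + 1)/(1·1 + 0) = 3/1; p² − 7·q² = 9 − 7 = 2.
  k = 2: m = 1, d = 2, a = ⌊(2 + 1)/2⌋ = 1; p/q = (1·3 + 2)/(1·1 + 1) = 5/2; p² − 7·q² = 25 − 28 = -3.
  k = 3: m = 1, d = 3, a = ⌊(2 + 1)/3⌋ = 1; p/q = (1·5 + 3)/(1·2 + 1) = 8/3; p² − 7·q² = 64 − 63 = 1.
  The first convergent with p² − 7·q² = 1 gives the fundamental solution (x₁, y₁) = (8, 3).
Step 2: Apply the recurrence (x_{n+1}, y_{n+1}) = (x₁x_n + 7y₁y_n, x₁y_n + y₁x_n) repeatedly.
  From (x_1, y_1) = (8, 3): x_2 = 8·8 + 7·3·3 = 127; y_2 = 8·3 + 3·8 = 48.
  From (x_2, y_2) = (127, 48): x_3 = 8·127 + 7·3·48 = 2024; y_3 = 8·48 + 3·127 = 765.
  From (x_3, y_3) = (2024, 765): x_4 = 8·2024 + 7·3·765 = 32257; y_4 = 8·765 + 3·2024 = 12192.
  From (x_4, y_4) = (32257, 12192): x_5 = 8·32257 + 7·3·12192 = 514088; y_5 = 8·12192 + 3·32257 = 194307.
  From (x_5, y_5) = (514088, 194307): x_6 = 8·514088 + 7·3·194307 = 8193151; y_6 = 8·194307 + 3·514088 = 3096720.
  From (x_6, y_6) = (8193151, 3096720): x_7 = 8·8193151 + 7·3·3096720 = 130576328; y_7 = 8·3096720 + 3·8193151 = 49353213.
Step 3: Verify x_7² - 7·y_7² = 17050177433963584 - 17050177433963583 = 1 (should be 1). ✓

(x_1, y_1) = (8, 3); (x_7, y_7) = (130576328, 49353213).


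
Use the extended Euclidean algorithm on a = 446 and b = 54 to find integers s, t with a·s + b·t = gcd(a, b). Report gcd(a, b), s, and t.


Euclidean algorithm on (446, 54) — divide until remainder is 0:
  446 = 8 · 54 + 14
  54 = 3 · 14 + 12
  14 = 1 · 12 + 2
  12 = 6 · 2 + 0
gcd(446, 54) = 2.
Track Bezout coefficients alongside the remainders: start with r₀ = 446 = a·1 + b·0 (s = 1, t = 0) and r₁ = 54 = a·0 + b·1 (s = 0, t = 1); each new remainder r_{k+1} = r_{k-1} − q_k·r_k inherits s_{k+1} = s_{k-1} − q_k·s_k, t_{k+1} = t_{k-1} − q_k·t_k, so r_k = a·s_k + b·t_k at every step:
  q = 8: r = 14, s = 1 − 8·0 = 1, t = 0 − 8·1 = -8  (check: 446·1 + 54·(-8) = 14)
  q = 3: r = 12, s = 0 − 3·1 = -3, t = 1 − 3·(-8) = 25  (check: 446·(-3) + 54·25 = 12)
  q = 1: r = 2, s = 1 − 1·(-3) = 4, t = -8 − 1·25 = -33  (check: 446·4 + 54·(-33) = 2)
The row with r = 2 (the gcd) gives the Bezout coefficients s = 4, t = -33.
Result: 446 · (4) + 54 · (-33) = 2.

gcd(446, 54) = 2; s = 4, t = -33 (check: 446·4 + 54·(-33) = 2).
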